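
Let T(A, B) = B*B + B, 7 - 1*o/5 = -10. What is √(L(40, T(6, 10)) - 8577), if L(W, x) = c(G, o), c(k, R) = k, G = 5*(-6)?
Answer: I*√8607 ≈ 92.774*I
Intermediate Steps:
o = 85 (o = 35 - 5*(-10) = 35 + 50 = 85)
G = -30
T(A, B) = B + B² (T(A, B) = B² + B = B + B²)
L(W, x) = -30
√(L(40, T(6, 10)) - 8577) = √(-30 - 8577) = √(-8607) = I*√8607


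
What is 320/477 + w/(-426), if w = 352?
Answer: -5264/33867 ≈ -0.15543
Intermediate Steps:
320/477 + w/(-426) = 320/477 + 352/(-426) = 320*(1/477) + 352*(-1/426) = 320/477 - 176/213 = -5264/33867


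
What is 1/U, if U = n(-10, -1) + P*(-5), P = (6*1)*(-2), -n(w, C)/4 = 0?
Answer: 1/60 ≈ 0.016667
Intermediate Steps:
n(w, C) = 0 (n(w, C) = -4*0 = 0)
P = -12 (P = 6*(-2) = -12)
U = 60 (U = 0 - 12*(-5) = 0 + 60 = 60)
1/U = 1/60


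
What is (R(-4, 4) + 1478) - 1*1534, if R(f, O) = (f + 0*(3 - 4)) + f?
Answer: -64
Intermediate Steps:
R(f, O) = 2*f (R(f, O) = (f + 0*(-1)) + f = (f + 0) + f = f + f = 2*f)
(R(-4, 4) + 1478) - 1*1534 = (2*(-4) + 1478) - 1*1534 = (-8 + 1478) - 1534 = 1470 - 1534 = -64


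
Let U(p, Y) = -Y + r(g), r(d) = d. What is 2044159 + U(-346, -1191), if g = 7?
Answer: 2045357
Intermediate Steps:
U(p, Y) = 7 - Y (U(p, Y) = -Y + 7 = 7 - Y)
2044159 + U(-346, -1191) = 2044159 + (7 - 1*(-1191)) = 2044159 + (7 + 1191) = 2044159 + 1198 = 2045357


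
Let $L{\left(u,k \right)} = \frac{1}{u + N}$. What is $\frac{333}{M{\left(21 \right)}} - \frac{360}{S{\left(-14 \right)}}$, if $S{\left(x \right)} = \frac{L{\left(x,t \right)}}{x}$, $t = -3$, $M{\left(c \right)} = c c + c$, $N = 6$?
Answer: $- \frac{6209169}{154} \approx -40319.0$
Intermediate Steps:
$M{\left(c \right)} = c + c^{2}$ ($M{\left(c \right)} = c^{2} + c = c + c^{2}$)
$L{\left(u,k \right)} = \frac{1}{6 + u}$ ($L{\left(u,k \right)} = \frac{1}{u + 6} = \frac{1}{6 + u}$)
$S{\left(x \right)} = \frac{1}{x \left(6 + x\right)}$ ($S{\left(x \right)} = \frac{1}{\left(6 + x\right) x} = \frac{1}{x \left(6 + x\right)}$)
$\frac{333}{M{\left(21 \right)}} - \frac{360}{S{\left(-14 \right)}} = \frac{333}{21 \left(1 + 21\right)} - \frac{360}{\frac{1}{-14} \frac{1}{6 - 14}} = \frac{333}{21 \cdot 22} - \frac{360}{\left(- \frac{1}{14}\right) \frac{1}{-8}} = \frac{333}{462} - \frac{360}{\left(- \frac{1}{14}\right) \left(- \frac{1}{8}\right)} = 333 \cdot \frac{1}{462} - 360 \frac{1}{\frac{1}{112}} = \frac{111}{154} - 40320 = - \frac{6209169}{154}$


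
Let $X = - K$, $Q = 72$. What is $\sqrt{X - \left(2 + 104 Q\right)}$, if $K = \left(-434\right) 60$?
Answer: $5 \sqrt{742} \approx 136.2$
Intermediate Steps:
$K = -26040$
$X = 26040$ ($X = \left(-1\right) \left(-26040\right) = 26040$)
$\sqrt{X - \left(2 + 104 Q\right)} = \sqrt{26040 - 7490} = \sqrt{18550} = 5 \sqrt{742}$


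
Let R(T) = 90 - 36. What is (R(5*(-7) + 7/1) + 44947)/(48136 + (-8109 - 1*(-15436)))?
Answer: 45001/55463 ≈ 0.81137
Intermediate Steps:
R(T) = 54
(R(5*(-7) + 7/1) + 44947)/(48136 + (-8109 - 1*(-15436))) = (54 + 44947)/(48136 + (-8109 - 1*(-15436))) = 45001/(48136 + (-8109 + 15436)) = 45001/(48136 + 7327) = 45001/55463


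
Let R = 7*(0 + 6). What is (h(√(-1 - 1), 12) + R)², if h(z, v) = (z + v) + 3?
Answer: (57 + I*√2)² ≈ 3247.0 + 161.22*I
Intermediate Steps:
h(z, v) = 3 + v + z (h(z, v) = (v + z) + 3 = 3 + v + z)
R = 42 (R = 7*6 = 42)
(h(√(-1 - 1), 12) + R)² = ((3 + 12 + √(-1 - 1)) + 42)² = ((3 + 12 + √(-2)) + 42)² = ((3 + 12 + I*√2) + 42)² = ((15 + I*√2) + 42)² = (57 + I*√2)²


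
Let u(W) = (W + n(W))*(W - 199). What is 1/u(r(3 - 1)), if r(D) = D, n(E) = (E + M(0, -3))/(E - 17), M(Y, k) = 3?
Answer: -3/985 ≈ -0.0030457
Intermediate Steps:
n(E) = (3 + E)/(-17 + E) (n(E) = (E + 3)/(E - 17) = (3 + E)/(-17 + E))
u(W) = (-199 + W)*(W + (3 + W)/(-17 + W)) (u(W) = (W + (3 + W)/(-17 + W))*(W - 199) = (W + (3 + W)/(-17 + W))*(-199 + W) = (-199 + W)*(W + (3 + W)/(-17 + W)))
1/u(r(3 - 1)) = 1/((-597 + (3 - 1)³ - 215*(3 - 1)² + 3187*(3 - 1))/(-17 + (3 - 1))) = 1/((-597 + 2³ - 215*2² + 3187*2)/(-17 + 2)) = 1/((-597 + 8 - 215*4 + 6374)/(-15)) = 1/(-(-597 + 8 - 860 + 6374)/15) = 1/(-1/15*4925) = 1/(-985/3) = -3/985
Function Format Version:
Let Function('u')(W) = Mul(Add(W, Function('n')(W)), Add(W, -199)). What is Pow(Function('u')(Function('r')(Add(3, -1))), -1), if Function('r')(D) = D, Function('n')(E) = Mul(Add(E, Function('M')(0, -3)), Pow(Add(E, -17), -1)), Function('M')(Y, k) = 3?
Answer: Rational(-3, 985) ≈ -0.0030457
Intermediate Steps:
Function('n')(E) = Mul(Pow(Add(-17, E), -1), Add(3, E)) (Function('n')(E) = Mul(Add(E, 3), Pow(Add(E, -17), -1)) = Mul(Add(3, E), Pow(Add(-17, E), -1)) = Mul(Pow(Add(-17, E), -1), Add(3, E)))
Function('u')(W) = Mul(Add(-199, W), Add(W, Mul(Pow(Add(-17, W), -1), Add(3, W)))) (Function('u')(W) = Mul(Add(W, Mul(Pow(Add(-17, W), -1), Add(3, W))), Add(W, -199)) = Mul(Add(W, Mul(Pow(Add(-17, W), -1), Add(3, W))), Add(-199, W)) = Mul(Add(-199, W), Add(W, Mul(Pow(Add(-17, W), -1), Add(3, W)))))
Pow(Function('u')(Function('r')(Add(3, -1))), -1) = Pow(Mul(Pow(Add(-17, Add(3, -1)), -1), Add(-597, Pow(Add(3, -1), 3), Mul(-215, Pow(Add(3, -1), 2)), Mul(3187, Add(3, -1)))), -1) = Pow(Mul(Pow(Add(-17, 2), -1), Add(-597, Pow(2, 3), Mul(-215, Pow(2, 2)), Mul(3187, 2))), -1) = Pow(Mul(Pow(-15, -1), Add(-597, 8, Mul(-215, 4), 6374)), -1) = Pow(Mul(Rational(-1, 15), Add(-597, 8, -860, 6374)), -1) = Pow(Mul(Rational(-1, 15), 4925), -1) = Pow(Rational(-985, 3), -1) = Rational(-3, 985)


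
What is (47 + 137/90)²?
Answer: 19070689/8100 ≈ 2354.4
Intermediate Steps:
(47 + 137/90)² = (4367/90)² = 19070689/8100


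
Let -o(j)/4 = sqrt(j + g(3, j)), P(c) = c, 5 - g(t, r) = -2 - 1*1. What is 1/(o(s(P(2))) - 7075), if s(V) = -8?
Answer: -1/7075 ≈ -0.00014134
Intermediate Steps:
g(t, r) = 8 (g(t, r) = 5 - (-2 - 1*1) = 5 - (-2 - 1) = 5 - 1*(-3) = 5 + 3 = 8)
o(j) = -4*sqrt(8 + j) (o(j) = -4*sqrt(j + 8) = -4*sqrt(8 + j))
1/(o(s(P(2))) - 7075) = 1/(-4*sqrt(8 - 8) - 7075) = 1/(-4*sqrt(0) - 7075) = 1/(-4*0 - 7075) = 1/(0 - 7075) = 1/(-7075) = -1/7075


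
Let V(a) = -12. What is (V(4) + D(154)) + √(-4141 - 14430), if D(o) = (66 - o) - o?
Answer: -254 + 7*I*√379 ≈ -254.0 + 136.28*I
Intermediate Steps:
D(o) = 66 - 2*o
(V(4) + D(154)) + √(-4141 - 14430) = (-12 + (66 - 2*154)) + √(-4141 - 14430) = (-12 + (66 - 308)) + √(-18571) = (-12 - 242) + 7*I*√379 = -254 + 7*I*√379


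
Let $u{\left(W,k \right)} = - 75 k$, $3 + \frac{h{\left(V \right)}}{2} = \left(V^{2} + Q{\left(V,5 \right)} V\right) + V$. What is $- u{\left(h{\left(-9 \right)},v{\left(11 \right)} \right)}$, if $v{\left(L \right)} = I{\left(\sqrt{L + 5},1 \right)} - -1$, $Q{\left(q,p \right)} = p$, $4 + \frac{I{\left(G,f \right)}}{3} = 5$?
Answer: $300$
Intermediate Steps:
$I{\left(G,f \right)} = 3$ ($I{\left(G,f \right)} = -12 + 3 \cdot 5 = -12 + 15 = 3$)
$v{\left(L \right)} = 4$ ($v{\left(L \right)} = 3 - -1 = 3 + 1 = 4$)
$h{\left(V \right)} = -6 + 2 V^{2} + 12 V$ ($h{\left(V \right)} = -6 + 2 \left(\left(V^{2} + 5 V\right) + V\right) = -6 + 2 \left(V^{2} + 6 V\right) = -6 + \left(2 V^{2} + 12 V\right) = -6 + 2 V^{2} + 12 V$)
$- u{\left(h{\left(-9 \right)},v{\left(11 \right)} \right)} = - \left(-75\right) 4 = \left(-1\right) \left(-300\right) = 300$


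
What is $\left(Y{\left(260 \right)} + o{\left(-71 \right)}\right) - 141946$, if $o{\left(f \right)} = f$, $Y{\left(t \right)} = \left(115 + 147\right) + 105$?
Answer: $-141650$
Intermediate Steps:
$Y{\left(t \right)} = 367$ ($Y{\left(t \right)} = 262 + 105 = 367$)
$\left(Y{\left(260 \right)} + o{\left(-71 \right)}\right) - 141946 = \left(367 - 71\right) - 141946 = 296 - 141946 = -141650$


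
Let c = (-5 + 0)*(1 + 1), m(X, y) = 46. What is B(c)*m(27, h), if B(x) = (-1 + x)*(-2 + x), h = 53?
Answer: 6072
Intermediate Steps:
c = -10 (c = -5*2 = -10)
B(c)*m(27, h) = (2 + (-10)**2 - 3*(-10))*46 = (2 + 100 + 30)*46 = 132*46 = 6072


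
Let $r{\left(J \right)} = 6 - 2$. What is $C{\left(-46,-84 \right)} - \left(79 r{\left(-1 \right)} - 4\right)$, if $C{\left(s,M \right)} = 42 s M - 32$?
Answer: $161944$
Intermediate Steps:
$r{\left(J \right)} = 4$ ($r{\left(J \right)} = 6 - 2 = 4$)
$C{\left(s,M \right)} = -32 + 42 M s$ ($C{\left(s,M \right)} = 42 M s - 32 = -32 + 42 M s$)
$C{\left(-46,-84 \right)} - \left(79 r{\left(-1 \right)} - 4\right) = \left(-32 + 42 \left(-84\right) \left(-46\right)\right) - \left(79 \cdot 4 - 4\right) = \left(-32 + 162288\right) - \left(316 - 4\right) = 162256 - 312 = 161944$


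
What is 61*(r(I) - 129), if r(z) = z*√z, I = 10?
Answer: -7869 + 610*√10 ≈ -5940.0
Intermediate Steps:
r(z) = z^(3/2)
61*(r(I) - 129) = 61*(10^(3/2) - 129) = 61*(10*√10 - 129) = 61*(-129 + 10*√10) = -7869 + 610*√10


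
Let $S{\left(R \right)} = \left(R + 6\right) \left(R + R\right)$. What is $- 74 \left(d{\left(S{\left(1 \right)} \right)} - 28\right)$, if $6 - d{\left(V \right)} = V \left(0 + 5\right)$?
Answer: $6808$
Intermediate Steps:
$S{\left(R \right)} = 2 R \left(6 + R\right)$ ($S{\left(R \right)} = \left(6 + R\right) 2 R = 2 R \left(6 + R\right)$)
$d{\left(V \right)} = 6 - 5 V$ ($d{\left(V \right)} = 6 - V \left(0 + 5\right) = 6 - V 5 = 6 - 5 V$)
$- 74 \left(d{\left(S{\left(1 \right)} \right)} - 28\right) = - 74 \left(\left(6 - 5 \cdot 2 \cdot 1 \left(6 + 1\right)\right) - 28\right) = - 74 \left(\left(6 - 5 \cdot 2 \cdot 1 \cdot 7\right) - 28\right) = - 74 \left(\left(6 - 70\right) - 28\right) = - 74 \left(-64 - 28\right) = \left(-74\right) \left(-92\right) = 6808$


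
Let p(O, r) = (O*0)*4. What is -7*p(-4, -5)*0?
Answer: 0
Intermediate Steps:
p(O, r) = 0 (p(O, r) = 0*4 = 0)
-7*p(-4, -5)*0 = -7*0*0 = 0*0 = 0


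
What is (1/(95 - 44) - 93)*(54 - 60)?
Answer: 9484/17 ≈ 557.88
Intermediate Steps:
(1/(95 - 44) - 93)*(54 - 60) = (1/51 - 93)*(-6) = -4742/51*(-6) = 9484/17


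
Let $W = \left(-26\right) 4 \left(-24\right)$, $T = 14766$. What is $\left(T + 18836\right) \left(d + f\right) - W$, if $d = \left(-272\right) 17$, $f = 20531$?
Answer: $534504518$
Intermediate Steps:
$d = -4624$
$W = 2496$ ($W = \left(-104\right) \left(-24\right) = 2496$)
$\left(T + 18836\right) \left(d + f\right) - W = \left(14766 + 18836\right) \left(-4624 + 20531\right) - 2496 = 33602 \cdot 15907 - 2496 = 534507014 - 2496 = 534504518$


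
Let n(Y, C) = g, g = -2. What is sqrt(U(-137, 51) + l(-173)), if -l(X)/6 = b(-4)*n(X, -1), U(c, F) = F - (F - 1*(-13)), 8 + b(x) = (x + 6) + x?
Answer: I*sqrt(133) ≈ 11.533*I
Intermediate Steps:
b(x) = -2 + 2*x (b(x) = -8 + ((x + 6) + x) = -8 + ((6 + x) + x) = -8 + (6 + 2*x) = -2 + 2*x)
n(Y, C) = -2
U(c, F) = -13 (U(c, F) = F - (F + 13) = F - (13 + F) = F + (-13 - F) = -13)
l(X) = -120 (l(X) = -6*(-2 + 2*(-4))*(-2) = -6*(-2 - 8)*(-2) = -(-60)*(-2) = -6*20 = -120)
sqrt(U(-137, 51) + l(-173)) = sqrt(-13 - 120) = sqrt(-133) = I*sqrt(133)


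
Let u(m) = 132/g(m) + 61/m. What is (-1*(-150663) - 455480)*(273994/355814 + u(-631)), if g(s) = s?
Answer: -15883726122752/112259317 ≈ -1.4149e+5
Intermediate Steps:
u(m) = 193/m (u(m) = 132/m + 61/m = 193/m)
(-1*(-150663) - 455480)*(273994/355814 + u(-631)) = (-1*(-150663) - 455480)*(273994/355814 + 193/(-631)) = (150663 - 455480)*(273994*(1/355814) + 193*(-1/631)) = -304817*(136997/177907 - 193/631) = -304817*52109056/112259317 = -15883726122752/112259317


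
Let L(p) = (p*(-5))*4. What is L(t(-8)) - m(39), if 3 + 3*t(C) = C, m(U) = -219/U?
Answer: 3079/39 ≈ 78.949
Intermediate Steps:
t(C) = -1 + C/3
L(p) = -20*p (L(p) = -5*p*4 = -20*p)
L(t(-8)) - m(39) = -20*(-1 + (1/3)*(-8)) - (-219)/39 = -20*(-1 - 8/3) - (-219)/39 = -20*(-11/3) - 1*(-73/13) = 220/3 + 73/13 = 3079/39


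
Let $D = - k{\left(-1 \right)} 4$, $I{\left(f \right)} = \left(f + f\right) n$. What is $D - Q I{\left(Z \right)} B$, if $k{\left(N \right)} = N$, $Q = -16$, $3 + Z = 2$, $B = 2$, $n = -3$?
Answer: $196$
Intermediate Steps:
$Z = -1$ ($Z = -3 + 2 = -1$)
$I{\left(f \right)} = - 6 f$ ($I{\left(f \right)} = \left(f + f\right) \left(-3\right) = 2 f \left(-3\right) = - 6 f$)
$D = 4$ ($D = \left(-1\right) \left(-1\right) 4 = 1 \cdot 4 = 4$)
$D - Q I{\left(Z \right)} B = 4 - - 16 \left(-6\right) \left(-1\right) 2 = 4 - - 16 \cdot 6 \cdot 2 = 4 - \left(-16\right) 12 = 4 - -192 = 4 + 192 = 196$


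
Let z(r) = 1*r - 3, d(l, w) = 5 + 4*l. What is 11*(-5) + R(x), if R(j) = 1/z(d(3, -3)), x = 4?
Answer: -769/14 ≈ -54.929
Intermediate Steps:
z(r) = -3 + r (z(r) = r - 3 = -3 + r)
R(j) = 1/14 (R(j) = 1/(-3 + (5 + 4*3)) = 1/(-3 + (5 + 12)) = 1/(-3 + 17) = 1/14)
11*(-5) + R(x) = 11*(-5) + 1/14 = -55 + 1/14 = -769/14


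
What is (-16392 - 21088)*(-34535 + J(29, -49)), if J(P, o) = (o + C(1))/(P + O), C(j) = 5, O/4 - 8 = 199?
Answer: 1109278281720/857 ≈ 1.2944e+9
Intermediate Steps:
O = 828 (O = 32 + 4*199 = 32 + 796 = 828)
J(P, o) = (5 + o)/(828 + P) (J(P, o) = (o + 5)/(P + 828) = (5 + o)/(828 + P))
(-16392 - 21088)*(-34535 + J(29, -49)) = (-16392 - 21088)*(-34535 + (5 - 49)/(828 + 29)) = -37480*(-34535 - 44/857) = -37480*(-29596539/857) = 1109278281720/857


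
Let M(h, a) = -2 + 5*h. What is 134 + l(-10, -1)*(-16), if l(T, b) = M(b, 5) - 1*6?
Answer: 342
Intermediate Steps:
l(T, b) = -8 + 5*b (l(T, b) = (-2 + 5*b) - 1*6 = (-2 + 5*b) - 6 = -8 + 5*b)
134 + l(-10, -1)*(-16) = 134 + (-8 + 5*(-1))*(-16) = 134 + (-8 - 5)*(-16) = 134 - 13*(-16) = 134 + 208 = 342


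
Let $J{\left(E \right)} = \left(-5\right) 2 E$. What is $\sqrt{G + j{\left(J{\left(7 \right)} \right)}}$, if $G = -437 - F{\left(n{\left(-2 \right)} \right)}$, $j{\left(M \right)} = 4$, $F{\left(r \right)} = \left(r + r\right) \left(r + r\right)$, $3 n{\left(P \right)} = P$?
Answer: $\frac{i \sqrt{3913}}{3} \approx 20.851 i$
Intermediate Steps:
$n{\left(P \right)} = \frac{P}{3}$
$J{\left(E \right)} = - 10 E$
$F{\left(r \right)} = 4 r^{2}$ ($F{\left(r \right)} = 2 r 2 r = 4 r^{2}$)
$G = - \frac{3949}{9}$ ($G = -437 - 4 \left(\frac{1}{3} \left(-2\right)\right)^{2} = -437 - 4 \left(- \frac{2}{3}\right)^{2} = -437 - 4 \cdot \frac{4}{9} = -437 - \frac{16}{9} = - \frac{3949}{9} \approx -438.78$)
$\sqrt{G + j{\left(J{\left(7 \right)} \right)}} = \sqrt{- \frac{3949}{9} + 4} = \sqrt{- \frac{3913}{9}} = \frac{i \sqrt{3913}}{3}$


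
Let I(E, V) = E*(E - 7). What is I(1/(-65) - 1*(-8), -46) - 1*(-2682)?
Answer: 11364666/4225 ≈ 2689.9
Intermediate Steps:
I(E, V) = E*(-7 + E)
I(1/(-65) - 1*(-8), -46) - 1*(-2682) = (1/(-65) - 1*(-8))*(-7 + (1/(-65) - 1*(-8))) - 1*(-2682) = (-1/65 + 8)*(-7 + (-1/65 + 8)) + 2682 = 519*(-7 + 519/65)/65 + 2682 = (519/65)*(64/65) + 2682 = 33216/4225 + 2682 = 11364666/4225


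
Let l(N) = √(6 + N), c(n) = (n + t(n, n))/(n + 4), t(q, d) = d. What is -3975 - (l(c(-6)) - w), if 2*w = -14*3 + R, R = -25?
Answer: -8017/2 - 2*√3 ≈ -4012.0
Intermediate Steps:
c(n) = 2*n/(4 + n) (c(n) = (n + n)/(n + 4) = (2*n)/(4 + n) = 2*n/(4 + n))
w = -67/2 (w = (-14*3 - 25)/2 = (-42 - 25)/2 = (½)*(-67) = -67/2 ≈ -33.500)
-3975 - (l(c(-6)) - w) = -3975 - (√(6 + 2*(-6)/(4 - 6)) - 1*(-67/2)) = -3975 - (√(6 + 2*(-6)/(-2)) + 67/2) = -3975 - (√(6 + 2*(-6)*(-½)) + 67/2) = -3975 - (√(6 + 6) + 67/2) = -3975 - (√12 + 67/2) = -3975 - (2*√3 + 67/2) = -3975 - (67/2 + 2*√3) = -3975 + (-67/2 - 2*√3) = -8017/2 - 2*√3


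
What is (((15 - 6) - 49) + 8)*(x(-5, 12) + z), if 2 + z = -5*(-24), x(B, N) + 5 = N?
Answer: -4000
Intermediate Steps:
x(B, N) = -5 + N
z = 118 (z = -2 - 5*(-24) = -2 + 120 = 118)
(((15 - 6) - 49) + 8)*(x(-5, 12) + z) = (((15 - 6) - 49) + 8)*((-5 + 12) + 118) = ((9 - 49) + 8)*(7 + 118) = (-40 + 8)*125 = -32*125 = -4000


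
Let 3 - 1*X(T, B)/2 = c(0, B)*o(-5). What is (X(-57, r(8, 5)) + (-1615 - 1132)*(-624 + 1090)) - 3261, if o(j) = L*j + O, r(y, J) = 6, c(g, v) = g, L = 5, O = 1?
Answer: -1283357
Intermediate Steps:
o(j) = 1 + 5*j (o(j) = 5*j + 1 = 1 + 5*j)
X(T, B) = 6 (X(T, B) = 6 - 0*(1 + 5*(-5)) = 6 - 0*(1 - 25) = 6 - 0*(-24) = 6 - 2*0 = 6 + 0 = 6)
(X(-57, r(8, 5)) + (-1615 - 1132)*(-624 + 1090)) - 3261 = (6 + (-1615 - 1132)*(-624 + 1090)) - 3261 = (6 - 2747*466) - 3261 = (6 - 1280102) - 3261 = -1280096 - 3261 = -1283357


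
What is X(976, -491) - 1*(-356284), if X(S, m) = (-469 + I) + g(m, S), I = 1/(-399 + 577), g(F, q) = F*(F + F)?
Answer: 149159907/178 ≈ 8.3798e+5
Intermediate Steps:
g(F, q) = 2*F² (g(F, q) = F*(2*F) = 2*F²)
I = 1/178 ≈ 0.0056180
X(S, m) = -83481/178 + 2*m² (X(S, m) = (-469 + 1/178) + 2*m² = -83481/178 + 2*m²)
X(976, -491) - 1*(-356284) = (-83481/178 + 2*(-491)²) - 1*(-356284) = (-83481/178 + 2*241081) + 356284 = (-83481/178 + 482162) + 356284 = 85741355/178 + 356284 = 149159907/178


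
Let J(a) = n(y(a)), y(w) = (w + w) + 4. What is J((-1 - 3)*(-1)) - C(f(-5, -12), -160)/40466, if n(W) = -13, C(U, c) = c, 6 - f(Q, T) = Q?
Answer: -262949/20233 ≈ -12.996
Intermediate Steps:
y(w) = 4 + 2*w (y(w) = 2*w + 4 = 4 + 2*w)
f(Q, T) = 6 - Q
J(a) = -13
J((-1 - 3)*(-1)) - C(f(-5, -12), -160)/40466 = -13 - (-160)/40466 = -13 - 1*(-80/20233) = -13 + 80/20233 = -262949/20233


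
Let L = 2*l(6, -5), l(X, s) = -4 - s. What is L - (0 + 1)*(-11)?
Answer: 13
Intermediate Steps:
L = 2 (L = 2*(-4 - 1*(-5)) = 2*(-4 + 5) = 2*1 = 2)
L - (0 + 1)*(-11) = 2 - (0 + 1)*(-11) = 2 - 1*1*(-11) = 2 - 1*(-11) = 2 + 11 = 13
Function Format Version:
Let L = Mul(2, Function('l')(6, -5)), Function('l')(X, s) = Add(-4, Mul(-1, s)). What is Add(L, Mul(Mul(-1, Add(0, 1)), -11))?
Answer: 13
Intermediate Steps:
L = 2 (L = Mul(2, Add(-4, Mul(-1, -5))) = Mul(2, Add(-4, 5)) = Mul(2, 1) = 2)
Add(L, Mul(Mul(-1, Add(0, 1)), -11)) = Add(2, Mul(Mul(-1, Add(0, 1)), -11)) = Add(2, Mul(Mul(-1, 1), -11)) = Add(2, Mul(-1, -11)) = Add(2, 11) = 13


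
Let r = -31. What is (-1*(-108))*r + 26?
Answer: -3322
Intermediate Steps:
(-1*(-108))*r + 26 = -1*(-108)*(-31) + 26 = 108*(-31) + 26 = -3348 + 26 = -3322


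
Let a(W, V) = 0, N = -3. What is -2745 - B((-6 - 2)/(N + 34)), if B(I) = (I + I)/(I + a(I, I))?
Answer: -2747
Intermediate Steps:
B(I) = 2 (B(I) = (I + I)/(I + 0) = (2*I)/I = 2)
-2745 - B((-6 - 2)/(N + 34)) = -2745 - 1*2 = -2745 - 2 = -2747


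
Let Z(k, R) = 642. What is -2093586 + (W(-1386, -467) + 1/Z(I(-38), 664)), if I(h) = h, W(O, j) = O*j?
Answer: -928540007/642 ≈ -1.4463e+6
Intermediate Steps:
-2093586 + (W(-1386, -467) + 1/Z(I(-38), 664)) = -2093586 + (-1386*(-467) + 1/642) = -2093586 + (647262 + 1/642) = -2093586 + 415542205/642 = -928540007/642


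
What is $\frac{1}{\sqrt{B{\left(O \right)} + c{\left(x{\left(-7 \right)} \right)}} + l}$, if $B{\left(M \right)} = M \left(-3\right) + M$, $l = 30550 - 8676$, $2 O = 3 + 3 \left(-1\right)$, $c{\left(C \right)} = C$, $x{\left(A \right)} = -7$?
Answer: $\frac{21874}{478471883} - \frac{i \sqrt{7}}{478471883} \approx 4.5716 \cdot 10^{-5} - 5.5296 \cdot 10^{-9} i$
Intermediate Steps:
$O = 0$ ($O = \frac{3 + 3 \left(-1\right)}{2} = \frac{3 - 3}{2} = \frac{1}{2} \cdot 0 = 0$)
$l = 21874$
$B{\left(M \right)} = - 2 M$ ($B{\left(M \right)} = - 3 M + M = - 2 M$)
$\frac{1}{\sqrt{B{\left(O \right)} + c{\left(x{\left(-7 \right)} \right)}} + l} = \frac{1}{\sqrt{\left(-2\right) 0 - 7} + 21874} = \frac{1}{\sqrt{0 - 7} + 21874} = \frac{1}{\sqrt{-7} + 21874} = \frac{1}{i \sqrt{7} + 21874} = \frac{1}{21874 + i \sqrt{7}}$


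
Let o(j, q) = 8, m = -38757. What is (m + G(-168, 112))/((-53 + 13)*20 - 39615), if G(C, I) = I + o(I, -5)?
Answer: 38637/40415 ≈ 0.95601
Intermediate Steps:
G(C, I) = 8 + I (G(C, I) = I + 8 = 8 + I)
(m + G(-168, 112))/((-53 + 13)*20 - 39615) = (-38757 + (8 + 112))/((-53 + 13)*20 - 39615) = (-38757 + 120)/(-40*20 - 39615) = -38637/(-800 - 39615) = -38637/(-40415) = -38637*(-1/40415) = 38637/40415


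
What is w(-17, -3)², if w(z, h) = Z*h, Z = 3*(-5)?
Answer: 2025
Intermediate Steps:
Z = -15
w(z, h) = -15*h
w(-17, -3)² = (-15*(-3))² = 45² = 2025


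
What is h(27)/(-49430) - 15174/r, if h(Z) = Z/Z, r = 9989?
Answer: -750060809/493756270 ≈ -1.5191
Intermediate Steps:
h(Z) = 1
h(27)/(-49430) - 15174/r = 1/(-49430) - 15174/9989 = 1*(-1/49430) - 15174*1/9989 = -1/49430 - 15174/9989 = -750060809/493756270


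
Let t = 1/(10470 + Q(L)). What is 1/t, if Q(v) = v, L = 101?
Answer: 10571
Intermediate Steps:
t = 1/10571 (t = 1/(10470 + 101) = 1/10571 ≈ 9.4598e-5)
1/t = 1/(1/10571) = 10571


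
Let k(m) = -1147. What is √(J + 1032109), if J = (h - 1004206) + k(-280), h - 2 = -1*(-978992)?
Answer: 15*√4470 ≈ 1002.9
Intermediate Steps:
h = 978994 (h = 2 - 1*(-978992) = 2 + 978992 = 978994)
J = -26359 (J = (978994 - 1004206) - 1147 = -25212 - 1147 = -26359)
√(J + 1032109) = √(-26359 + 1032109) = √1005750 = 15*√4470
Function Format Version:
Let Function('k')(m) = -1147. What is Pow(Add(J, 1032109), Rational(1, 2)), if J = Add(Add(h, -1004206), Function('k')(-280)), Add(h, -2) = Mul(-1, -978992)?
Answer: Mul(15, Pow(4470, Rational(1, 2))) ≈ 1002.9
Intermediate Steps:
h = 978994 (h = Add(2, Mul(-1, -978992)) = Add(2, 978992) = 978994)
J = -26359 (J = Add(Add(978994, -1004206), -1147) = Add(-25212, -1147) = -26359)
Pow(Add(J, 1032109), Rational(1, 2)) = Pow(Add(-26359, 1032109), Rational(1, 2)) = Pow(1005750, Rational(1, 2)) = Mul(15, Pow(4470, Rational(1, 2)))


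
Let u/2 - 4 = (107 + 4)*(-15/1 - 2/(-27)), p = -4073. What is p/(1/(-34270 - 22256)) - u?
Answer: 2072103332/9 ≈ 2.3023e+8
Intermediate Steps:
u = -29750/9 (u = 8 + 2*((107 + 4)*(-15/1 - 2/(-27))) = 8 + 2*(111*(-15*1 - 2*(-1/27))) = 8 + 2*(111*(-15 + 2/27)) = 8 + 2*(111*(-403/27)) = 8 + 2*(-14911/9) = 8 - 29822/9 = -29750/9 ≈ -3305.6)
p/(1/(-34270 - 22256)) - u = -4073/(1/(-34270 - 22256)) - 1*(-29750/9) = -4073/(1/(-56526)) + 29750/9 = -4073/(-1/56526) + 29750/9 = -4073*(-56526) + 29750/9 = 230230398 + 29750/9 = 2072103332/9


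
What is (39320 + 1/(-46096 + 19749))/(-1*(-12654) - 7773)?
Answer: 1035964039/128599707 ≈ 8.0557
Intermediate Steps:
(39320 + 1/(-46096 + 19749))/(-1*(-12654) - 7773) = (39320 + 1/(-26347))/(12654 - 7773) = (39320 - 1/26347)/4881 = (1035964039/26347)*(1/4881) = 1035964039/128599707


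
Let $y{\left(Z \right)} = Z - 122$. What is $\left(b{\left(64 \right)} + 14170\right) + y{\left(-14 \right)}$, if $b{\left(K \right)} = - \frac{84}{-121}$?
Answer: $\frac{1698198}{121} \approx 14035.0$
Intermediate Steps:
$y{\left(Z \right)} = -122 + Z$
$b{\left(K \right)} = \frac{84}{121}$ ($b{\left(K \right)} = \left(-84\right) \left(- \frac{1}{121}\right) = \frac{84}{121}$)
$\left(b{\left(64 \right)} + 14170\right) + y{\left(-14 \right)} = \left(\frac{84}{121} + 14170\right) - 136 = \frac{1714654}{121} - 136 = \frac{1698198}{121}$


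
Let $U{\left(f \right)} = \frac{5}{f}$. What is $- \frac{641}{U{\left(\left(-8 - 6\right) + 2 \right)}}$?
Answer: $\frac{7692}{5} \approx 1538.4$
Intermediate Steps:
$- \frac{641}{U{\left(\left(-8 - 6\right) + 2 \right)}} = - \frac{641}{5 \frac{1}{\left(-8 - 6\right) + 2}} = - \frac{641}{5 \frac{1}{-14 + 2}} = - \frac{641}{5 \frac{1}{-12}} = - \frac{641}{5 \left(- \frac{1}{12}\right)} = - \frac{641}{- \frac{5}{12}} = \left(-641\right) \left(- \frac{12}{5}\right) = \frac{7692}{5}$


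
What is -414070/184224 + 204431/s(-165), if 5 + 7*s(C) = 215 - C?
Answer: 14637355531/3838000 ≈ 3813.8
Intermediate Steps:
s(C) = 30 - C/7 (s(C) = -5/7 + (215 - C)/7 = -5/7 + (215/7 - C/7) = 30 - C/7)
-414070/184224 + 204431/s(-165) = -414070/184224 + 204431/(30 - 1/7*(-165)) = -414070*1/184224 + 204431/(30 + 165/7) = -207035/92112 + 204431/(375/7) = -207035/92112 + 204431*(7/375) = -207035/92112 + 1431017/375 = 14637355531/3838000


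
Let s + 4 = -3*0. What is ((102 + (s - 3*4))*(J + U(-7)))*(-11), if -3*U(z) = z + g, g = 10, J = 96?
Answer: -89870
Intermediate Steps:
s = -4 (s = -4 - 3*0 = -4 + 0 = -4)
U(z) = -10/3 - z/3 (U(z) = -(z + 10)/3 = -(10 + z)/3 = -10/3 - z/3)
((102 + (s - 3*4))*(J + U(-7)))*(-11) = ((102 + (-4 - 3*4))*(96 + (-10/3 - ⅓*(-7))))*(-11) = ((102 + (-4 - 12))*(96 + (-10/3 + 7/3)))*(-11) = ((102 - 16)*(96 - 1))*(-11) = (86*95)*(-11) = 8170*(-11) = -89870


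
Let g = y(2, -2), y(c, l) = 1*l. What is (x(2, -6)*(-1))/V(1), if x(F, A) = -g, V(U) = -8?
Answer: ¼ ≈ 0.25000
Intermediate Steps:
y(c, l) = l
g = -2
x(F, A) = 2 (x(F, A) = -1*(-2) = 2)
(x(2, -6)*(-1))/V(1) = (2*(-1))/(-8) = -2*(-⅛) = ¼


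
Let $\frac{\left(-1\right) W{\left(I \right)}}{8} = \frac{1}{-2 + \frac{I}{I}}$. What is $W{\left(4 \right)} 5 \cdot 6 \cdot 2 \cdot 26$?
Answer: $12480$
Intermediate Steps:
$W{\left(I \right)} = 8$ ($W{\left(I \right)} = - \frac{8}{-2 + \frac{I}{I}} = - \frac{8}{-2 + 1} = - \frac{8}{-1} = \left(-8\right) \left(-1\right) = 8$)
$W{\left(4 \right)} 5 \cdot 6 \cdot 2 \cdot 26 = 8 \cdot 5 \cdot 6 \cdot 2 \cdot 26 = 8 \cdot 30 \cdot 2 \cdot 26 = 8 \cdot 60 \cdot 26 = 480 \cdot 26 = 12480$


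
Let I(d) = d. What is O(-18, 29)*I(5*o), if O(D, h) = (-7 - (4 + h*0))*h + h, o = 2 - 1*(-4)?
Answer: -8700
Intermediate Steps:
o = 6 (o = 2 + 4 = 6)
O(D, h) = -10*h (O(D, h) = (-7 - (4 + 0))*h + h = (-7 - 1*4)*h + h = (-7 - 4)*h + h = -11*h + h = -10*h)
O(-18, 29)*I(5*o) = (-10*29)*(5*6) = -290*30 = -8700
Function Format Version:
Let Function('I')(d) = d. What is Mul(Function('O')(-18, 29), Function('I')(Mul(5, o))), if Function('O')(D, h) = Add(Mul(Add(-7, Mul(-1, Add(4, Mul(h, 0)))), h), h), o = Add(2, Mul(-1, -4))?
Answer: -8700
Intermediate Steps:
o = 6 (o = Add(2, 4) = 6)
Function('O')(D, h) = Mul(-10, h) (Function('O')(D, h) = Add(Mul(Add(-7, Mul(-1, Add(4, 0))), h), h) = Add(Mul(Add(-7, Mul(-1, 4)), h), h) = Add(Mul(Add(-7, -4), h), h) = Add(Mul(-11, h), h) = Mul(-10, h))
Mul(Function('O')(-18, 29), Function('I')(Mul(5, o))) = Mul(Mul(-10, 29), Mul(5, 6)) = Mul(-290, 30) = -8700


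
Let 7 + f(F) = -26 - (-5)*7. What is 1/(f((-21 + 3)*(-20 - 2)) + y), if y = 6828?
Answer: 1/6830 ≈ 0.00014641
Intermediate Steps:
f(F) = 2 (f(F) = -7 + (-26 - (-5)*7) = -7 + (-26 - 1*(-35)) = -7 + (-26 + 35) = -7 + 9 = 2)
1/(f((-21 + 3)*(-20 - 2)) + y) = 1/(2 + 6828) = 1/6830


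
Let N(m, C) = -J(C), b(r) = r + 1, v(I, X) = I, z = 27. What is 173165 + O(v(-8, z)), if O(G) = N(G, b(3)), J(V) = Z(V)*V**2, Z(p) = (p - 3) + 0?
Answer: 173149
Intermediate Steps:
Z(p) = -3 + p (Z(p) = (-3 + p) + 0 = -3 + p)
b(r) = 1 + r
J(V) = V**2*(-3 + V) (J(V) = (-3 + V)*V**2 = V**2*(-3 + V))
N(m, C) = -C**2*(-3 + C)
O(G) = -16 (O(G) = (1 + 3)**2*(3 - (1 + 3)) = 4**2*(3 - 1*4) = 16*(3 - 4) = 16*(-1) = -16)
173165 + O(v(-8, z)) = 173165 - 16 = 173149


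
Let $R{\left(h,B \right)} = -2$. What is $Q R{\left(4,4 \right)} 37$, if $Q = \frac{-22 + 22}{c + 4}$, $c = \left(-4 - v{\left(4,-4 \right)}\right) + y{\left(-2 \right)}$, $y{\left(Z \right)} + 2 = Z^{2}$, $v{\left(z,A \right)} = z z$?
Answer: $0$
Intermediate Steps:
$v{\left(z,A \right)} = z^{2}$
$y{\left(Z \right)} = -2 + Z^{2}$
$c = -18$ ($c = \left(-4 - 4^{2}\right) - \left(2 - \left(-2\right)^{2}\right) = \left(-4 - 16\right) + \left(-2 + 4\right) = \left(-4 - 16\right) + 2 = -20 + 2 = -18$)
$Q = 0$ ($Q = \frac{-22 + 22}{-18 + 4} = \frac{0}{-14} = 0 \left(- \frac{1}{14}\right) = 0$)
$Q R{\left(4,4 \right)} 37 = 0 \left(-2\right) 37 = 0 \cdot 37 = 0$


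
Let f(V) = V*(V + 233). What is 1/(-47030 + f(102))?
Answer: -1/12860 ≈ -7.7761e-5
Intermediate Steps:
f(V) = V*(233 + V)
1/(-47030 + f(102)) = 1/(-47030 + 102*(233 + 102)) = 1/(-47030 + 102*335) = 1/(-47030 + 34170) = 1/(-12860) = -1/12860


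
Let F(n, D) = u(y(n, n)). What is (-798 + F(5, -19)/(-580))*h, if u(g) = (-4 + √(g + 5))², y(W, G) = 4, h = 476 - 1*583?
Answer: 49523987/580 ≈ 85386.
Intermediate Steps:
h = -107 (h = 476 - 583 = -107)
u(g) = (-4 + √(5 + g))²
F(n, D) = 1 (F(n, D) = (-4 + √(5 + 4))² = (-4 + √9)² = (-4 + 3)² = (-1)² = 1)
(-798 + F(5, -19)/(-580))*h = (-798 + 1/(-580))*(-107) = (-798 + 1*(-1/580))*(-107) = (-798 - 1/580)*(-107) = -462841/580*(-107) = 49523987/580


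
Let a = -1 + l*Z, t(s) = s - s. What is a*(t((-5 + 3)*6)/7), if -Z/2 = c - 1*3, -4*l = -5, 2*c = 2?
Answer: 0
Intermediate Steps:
c = 1 (c = (½)*2 = 1)
l = 5/4 (l = -¼*(-5) = 5/4 ≈ 1.2500)
Z = 4 (Z = -2*(1 - 1*3) = -2*(1 - 3) = -2*(-2) = 4)
t(s) = 0
a = 4 (a = -1 + (5/4)*4 = -1 + 5 = 4)
a*(t((-5 + 3)*6)/7) = 4*(0/7) = 4*(0*(⅐)) = 4*0 = 0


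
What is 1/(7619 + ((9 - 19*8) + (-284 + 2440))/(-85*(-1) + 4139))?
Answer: 128/975293 ≈ 0.00013124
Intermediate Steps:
1/(7619 + ((9 - 19*8) + (-284 + 2440))/(-85*(-1) + 4139)) = 1/(7619 + ((9 - 152) + 2156)/(85 + 4139)) = 1/(7619 + (-143 + 2156)/4224) = 1/(7619 + 2013*(1/4224)) = 1/(7619 + 61/128) = 1/(975293/128) = 128/975293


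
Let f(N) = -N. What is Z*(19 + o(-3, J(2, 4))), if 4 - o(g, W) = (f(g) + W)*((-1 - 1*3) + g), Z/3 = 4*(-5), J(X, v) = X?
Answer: -3480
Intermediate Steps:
Z = -60 (Z = 3*(4*(-5)) = 3*(-20) = -60)
o(g, W) = 4 - (-4 + g)*(W - g) (o(g, W) = 4 - (-g + W)*((-1 - 1*3) + g) = 4 - (W - g)*((-1 - 3) + g) = 4 - (W - g)*(-4 + g) = 4 - (-4 + g)*(W - g))
Z*(19 + o(-3, J(2, 4))) = -60*(19 + (4 + (-3)² - 4*(-3) + 4*2 - 1*2*(-3))) = -60*(19 + (4 + 9 + 12 + 8 + 6)) = -60*(19 + 39) = -60*58 = -3480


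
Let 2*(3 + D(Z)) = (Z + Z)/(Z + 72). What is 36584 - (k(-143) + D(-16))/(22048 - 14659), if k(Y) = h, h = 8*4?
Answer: 630744677/17241 ≈ 36584.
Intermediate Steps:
h = 32
k(Y) = 32
D(Z) = -3 + Z/(72 + Z) (D(Z) = -3 + ((Z + Z)/(Z + 72))/2 = -3 + ((2*Z)/(72 + Z))/2 = -3 + (2*Z/(72 + Z))/2 = -3 + Z/(72 + Z))
36584 - (k(-143) + D(-16))/(22048 - 14659) = 36584 - (32 + 2*(-108 - 1*(-16))/(72 - 16))/(22048 - 14659) = 36584 - (32 + 2*(-108 + 16)/56)/7389 = 36584 - (32 + 2*(1/56)*(-92))/7389 = 36584 - (32 - 23/7)/7389 = 36584 - 201/(7*7389) = 36584 - 1*67/17241 = 36584 - 67/17241 = 630744677/17241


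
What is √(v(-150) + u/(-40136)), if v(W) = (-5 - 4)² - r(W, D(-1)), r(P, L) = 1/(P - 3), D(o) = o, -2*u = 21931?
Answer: √85139455205579/1023468 ≈ 9.0155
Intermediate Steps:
u = -21931/2 (u = -½*21931 = -21931/2 ≈ -10966.)
r(P, L) = 1/(-3 + P)
v(W) = 81 - 1/(-3 + W) (v(W) = (-5 - 4)² - 1/(-3 + W) = (-9)² - 1/(-3 + W) = 81 - 1/(-3 + W))
√(v(-150) + u/(-40136)) = √((-244 + 81*(-150))/(-3 - 150) - 21931/2/(-40136)) = √((-244 - 12150)/(-153) - 21931/2*(-1/40136)) = √(-1/153*(-12394) + 21931/80272) = √(12394/153 + 21931/80272) = √(998246611/12281616) = √85139455205579/1023468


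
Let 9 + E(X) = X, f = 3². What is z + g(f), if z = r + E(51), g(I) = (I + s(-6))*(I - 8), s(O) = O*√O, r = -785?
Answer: -734 - 6*I*√6 ≈ -734.0 - 14.697*I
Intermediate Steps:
s(O) = O^(3/2)
f = 9
E(X) = -9 + X
g(I) = (-8 + I)*(I - 6*I*√6) (g(I) = (I + (-6)^(3/2))*(I - 8) = (I - 6*I*√6)*(-8 + I) = (-8 + I)*(I - 6*I*√6))
z = -743 (z = -785 + (-9 + 51) = -785 + 42 = -743)
z + g(f) = -743 + (9² - 8*9 + 48*I*√6 - 6*I*9*√6) = -743 + (81 - 72 + 48*I*√6 - 54*I*√6) = -743 + (9 - 6*I*√6) = -734 - 6*I*√6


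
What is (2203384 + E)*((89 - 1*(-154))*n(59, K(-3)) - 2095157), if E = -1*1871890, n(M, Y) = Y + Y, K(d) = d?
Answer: -695015292810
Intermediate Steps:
n(M, Y) = 2*Y
E = -1871890
(2203384 + E)*((89 - 1*(-154))*n(59, K(-3)) - 2095157) = (2203384 - 1871890)*((89 - 1*(-154))*(2*(-3)) - 2095157) = 331494*((89 + 154)*(-6) - 2095157) = 331494*(243*(-6) - 2095157) = 331494*(-1458 - 2095157) = 331494*(-2096615) = -695015292810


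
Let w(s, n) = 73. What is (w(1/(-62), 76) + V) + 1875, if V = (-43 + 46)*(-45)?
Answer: 1813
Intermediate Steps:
V = -135 (V = 3*(-45) = -135)
(w(1/(-62), 76) + V) + 1875 = (73 - 135) + 1875 = -62 + 1875 = 1813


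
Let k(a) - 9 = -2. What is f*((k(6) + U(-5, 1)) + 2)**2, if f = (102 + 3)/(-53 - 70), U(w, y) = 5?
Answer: -6860/41 ≈ -167.32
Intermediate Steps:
k(a) = 7 (k(a) = 9 - 2 = 7)
f = -35/41 (f = 105/(-123) = 105*(-1/123) = -35/41 ≈ -0.85366)
f*((k(6) + U(-5, 1)) + 2)**2 = -35*((7 + 5) + 2)**2/41 = -35*(12 + 2)**2/41 = -35/41*14**2 = -35/41*196 = -6860/41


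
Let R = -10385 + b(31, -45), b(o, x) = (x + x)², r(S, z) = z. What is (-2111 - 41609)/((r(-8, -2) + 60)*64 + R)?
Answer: -43720/1427 ≈ -30.638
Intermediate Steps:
b(o, x) = 4*x² (b(o, x) = (2*x)² = 4*x²)
R = -2285 (R = -10385 + 4*(-45)² = -10385 + 4*2025 = -10385 + 8100 = -2285)
(-2111 - 41609)/((r(-8, -2) + 60)*64 + R) = (-2111 - 41609)/((-2 + 60)*64 - 2285) = -43720/(58*64 - 2285) = -43720/(3712 - 2285) = -43720/1427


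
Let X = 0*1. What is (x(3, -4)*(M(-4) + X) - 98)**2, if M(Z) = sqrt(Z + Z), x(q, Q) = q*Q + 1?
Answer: 8636 + 4312*I*sqrt(2) ≈ 8636.0 + 6098.1*I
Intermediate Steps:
x(q, Q) = 1 + Q*q (x(q, Q) = Q*q + 1 = 1 + Q*q)
X = 0
M(Z) = sqrt(2)*sqrt(Z) (M(Z) = sqrt(2*Z) = sqrt(2)*sqrt(Z))
(x(3, -4)*(M(-4) + X) - 98)**2 = ((1 - 4*3)*(sqrt(2)*sqrt(-4) + 0) - 98)**2 = ((1 - 12)*(sqrt(2)*(2*I) + 0) - 98)**2 = (-11*(2*I*sqrt(2) + 0) - 98)**2 = (-22*I*sqrt(2) - 98)**2 = (-98 - 22*I*sqrt(2))**2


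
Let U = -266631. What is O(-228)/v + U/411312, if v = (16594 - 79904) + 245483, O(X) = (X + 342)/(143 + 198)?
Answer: -501919260455/774276056752 ≈ -0.64824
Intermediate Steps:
O(X) = 342/341 + X/341 (O(X) = (342 + X)/341 = (342 + X)*(1/341) = 342/341 + X/341)
v = 182173 (v = -63310 + 245483 = 182173)
O(-228)/v + U/411312 = (342/341 + (1/341)*(-228))/182173 - 266631/411312 = (342/341 - 228/341)*(1/182173) - 266631*1/411312 = (114/341)*(1/182173) - 88877/137104 = 114/62120993 - 88877/137104 = -501919260455/774276056752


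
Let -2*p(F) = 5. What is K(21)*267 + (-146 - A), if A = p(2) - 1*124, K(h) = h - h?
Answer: -39/2 ≈ -19.500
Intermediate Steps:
K(h) = 0
p(F) = -5/2 (p(F) = -½*5 = -5/2)
A = -253/2 (A = -5/2 - 1*124 = -5/2 - 124 = -253/2 ≈ -126.50)
K(21)*267 + (-146 - A) = 0*267 + (-146 - 1*(-253/2)) = 0 + (-146 + 253/2) = 0 - 39/2 = -39/2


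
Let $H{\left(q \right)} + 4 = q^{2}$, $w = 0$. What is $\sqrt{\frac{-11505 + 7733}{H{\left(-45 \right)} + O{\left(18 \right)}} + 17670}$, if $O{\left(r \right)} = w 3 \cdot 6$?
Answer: $\frac{\sqrt{72164449258}}{2021} \approx 132.92$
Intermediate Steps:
$O{\left(r \right)} = 0$ ($O{\left(r \right)} = 0 \cdot 3 \cdot 6 = 0 \cdot 6 = 0$)
$H{\left(q \right)} = -4 + q^{2}$
$\sqrt{\frac{-11505 + 7733}{H{\left(-45 \right)} + O{\left(18 \right)}} + 17670} = \sqrt{\frac{-11505 + 7733}{\left(-4 + \left(-45\right)^{2}\right) + 0} + 17670} = \sqrt{- \frac{3772}{\left(-4 + 2025\right) + 0} + 17670} = \sqrt{- \frac{3772}{2021 + 0} + 17670} = \sqrt{- \frac{3772}{2021} + 17670} = \sqrt{\frac{35707298}{2021}} = \frac{\sqrt{72164449258}}{2021}$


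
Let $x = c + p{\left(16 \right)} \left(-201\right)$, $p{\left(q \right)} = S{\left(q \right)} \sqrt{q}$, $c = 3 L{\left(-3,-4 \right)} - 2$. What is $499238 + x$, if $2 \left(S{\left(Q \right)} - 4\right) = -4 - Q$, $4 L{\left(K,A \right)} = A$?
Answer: $504057$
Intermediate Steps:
$L{\left(K,A \right)} = \frac{A}{4}$
$c = -5$ ($c = 3 \cdot \frac{1}{4} \left(-4\right) - 2 = 3 \left(-1\right) - 2 = -3 - 2 = -5$)
$S{\left(Q \right)} = 2 - \frac{Q}{2}$ ($S{\left(Q \right)} = 4 + \frac{-4 - Q}{2} = 4 - \left(2 + \frac{Q}{2}\right) = 2 - \frac{Q}{2}$)
$p{\left(q \right)} = \sqrt{q} \left(2 - \frac{q}{2}\right)$ ($p{\left(q \right)} = \left(2 - \frac{q}{2}\right) \sqrt{q} = \sqrt{q} \left(2 - \frac{q}{2}\right)$)
$x = 4819$ ($x = -5 + \frac{\sqrt{16} \left(4 - 16\right)}{2} \left(-201\right) = -5 + \frac{1}{2} \cdot 4 \left(4 - 16\right) \left(-201\right) = -5 + \frac{1}{2} \cdot 4 \left(-12\right) \left(-201\right) = -5 - -4824 = -5 + 4824 = 4819$)
$499238 + x = 499238 + 4819 = 504057$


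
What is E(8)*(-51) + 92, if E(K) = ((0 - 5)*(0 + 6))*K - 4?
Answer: 12536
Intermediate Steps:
E(K) = -4 - 30*K (E(K) = (-5*6)*K - 4 = -30*K - 4 = -4 - 30*K)
E(8)*(-51) + 92 = (-4 - 30*8)*(-51) + 92 = (-4 - 240)*(-51) + 92 = -244*(-51) + 92 = 12444 + 92 = 12536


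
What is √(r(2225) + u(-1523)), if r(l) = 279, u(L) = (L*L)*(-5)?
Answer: 11*I*√95846 ≈ 3405.5*I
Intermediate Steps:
u(L) = -5*L² (u(L) = L²*(-5) = -5*L²)
√(r(2225) + u(-1523)) = √(279 - 5*(-1523)²) = √(279 - 5*2319529) = √(279 - 11597645) = √(-11597366) = 11*I*√95846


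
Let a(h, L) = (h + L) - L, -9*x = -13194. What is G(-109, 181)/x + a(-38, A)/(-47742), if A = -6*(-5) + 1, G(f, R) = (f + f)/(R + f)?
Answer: -533065/419938632 ≈ -0.0012694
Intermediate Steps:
x = 1466 (x = -1/9*(-13194) = 1466)
G(f, R) = 2*f/(R + f) (G(f, R) = (2*f)/(R + f) = 2*f/(R + f))
A = 31 (A = 30 + 1 = 31)
a(h, L) = h (a(h, L) = (L + h) - L = h)
G(-109, 181)/x + a(-38, A)/(-47742) = (2*(-109)/(181 - 109))/1466 - 38/(-47742) = (2*(-109)/72)*(1/1466) - 38*(-1/47742) = (2*(-109)*(1/72))*(1/1466) + 19/23871 = -109/36*1/1466 + 19/23871 = -109/52776 + 19/23871 = -533065/419938632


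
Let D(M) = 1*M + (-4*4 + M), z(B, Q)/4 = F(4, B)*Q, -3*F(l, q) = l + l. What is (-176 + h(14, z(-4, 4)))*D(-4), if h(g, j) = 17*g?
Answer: -1488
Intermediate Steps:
F(l, q) = -2*l/3 (F(l, q) = -(l + l)/3 = -2*l/3)
z(B, Q) = -32*Q/3 (z(B, Q) = 4*((-2/3*4)*Q) = 4*(-8*Q/3) = -32*Q/3)
D(M) = -16 + 2*M (D(M) = M + (-16 + M) = -16 + 2*M)
(-176 + h(14, z(-4, 4)))*D(-4) = (-176 + 17*14)*(-16 + 2*(-4)) = (-176 + 238)*(-16 - 8) = 62*(-24) = -1488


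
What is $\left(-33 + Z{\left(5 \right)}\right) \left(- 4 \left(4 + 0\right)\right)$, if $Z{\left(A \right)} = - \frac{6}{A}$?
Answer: $\frac{2736}{5} \approx 547.2$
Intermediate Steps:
$\left(-33 + Z{\left(5 \right)}\right) \left(- 4 \left(4 + 0\right)\right) = \left(-33 - \frac{6}{5}\right) \left(- 4 \left(4 + 0\right)\right) = \left(-33 - \frac{6}{5}\right) \left(\left(-4\right) 4\right) = \left(-33 - \frac{6}{5}\right) \left(-16\right) = \left(- \frac{171}{5}\right) \left(-16\right) = \frac{2736}{5}$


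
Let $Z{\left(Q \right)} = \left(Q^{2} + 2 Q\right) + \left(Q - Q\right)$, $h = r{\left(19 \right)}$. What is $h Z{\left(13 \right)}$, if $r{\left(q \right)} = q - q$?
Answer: $0$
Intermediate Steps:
$r{\left(q \right)} = 0$
$h = 0$
$Z{\left(Q \right)} = Q^{2} + 2 Q$ ($Z{\left(Q \right)} = \left(Q^{2} + 2 Q\right) + 0 = Q^{2} + 2 Q$)
$h Z{\left(13 \right)} = 0 \cdot 13 \left(2 + 13\right) = 0 \cdot 13 \cdot 15 = 0 \cdot 195 = 0$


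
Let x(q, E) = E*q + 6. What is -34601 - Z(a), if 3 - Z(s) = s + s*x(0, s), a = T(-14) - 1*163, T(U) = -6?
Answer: -35787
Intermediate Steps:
x(q, E) = 6 + E*q
a = -169 (a = -6 - 1*163 = -6 - 163 = -169)
Z(s) = 3 - 7*s (Z(s) = 3 - (s + s*(6 + s*0)) = 3 - (s + s*(6 + 0)) = 3 - (s + s*6) = 3 - (s + 6*s) = 3 - 7*s)
-34601 - Z(a) = -34601 - (3 - 7*(-169)) = -34601 - (3 + 1183) = -34601 - 1*1186 = -34601 - 1186 = -35787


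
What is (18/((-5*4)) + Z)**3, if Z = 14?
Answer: 2248091/1000 ≈ 2248.1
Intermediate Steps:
(18/((-5*4)) + Z)**3 = (18/((-5*4)) + 14)**3 = (18/(-20) + 14)**3 = (18*(-1/20) + 14)**3 = (-9/10 + 14)**3 = (131/10)**3 = 2248091/1000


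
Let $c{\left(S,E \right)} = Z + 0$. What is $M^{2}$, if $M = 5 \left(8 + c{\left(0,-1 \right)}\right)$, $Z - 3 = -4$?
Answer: $1225$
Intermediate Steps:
$Z = -1$ ($Z = 3 - 4 = -1$)
$c{\left(S,E \right)} = -1$ ($c{\left(S,E \right)} = -1 + 0 = -1$)
$M = 35$ ($M = 5 \left(8 - 1\right) = 5 \cdot 7 = 35$)
$M^{2} = 35^{2} = 1225$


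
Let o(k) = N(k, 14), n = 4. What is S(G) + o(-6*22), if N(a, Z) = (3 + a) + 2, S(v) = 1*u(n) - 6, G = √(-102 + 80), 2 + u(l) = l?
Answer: -131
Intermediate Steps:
u(l) = -2 + l
G = I*√22 (G = √(-22) = I*√22 ≈ 4.6904*I)
S(v) = -4 (S(v) = 1*(-2 + 4) - 6 = 1*2 - 6 = 2 - 6 = -4)
N(a, Z) = 5 + a
o(k) = 5 + k
S(G) + o(-6*22) = -4 + (5 - 6*22) = -4 + (5 - 132) = -4 - 127 = -131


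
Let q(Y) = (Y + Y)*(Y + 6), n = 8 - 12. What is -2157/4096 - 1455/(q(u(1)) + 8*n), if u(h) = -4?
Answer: 122003/4096 ≈ 29.786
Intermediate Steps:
n = -4
q(Y) = 2*Y*(6 + Y) (q(Y) = (2*Y)*(6 + Y) = 2*Y*(6 + Y))
-2157/4096 - 1455/(q(u(1)) + 8*n) = -2157/4096 - 1455/(2*(-4)*(6 - 4) + 8*(-4)) = -2157*1/4096 - 1455/(2*(-4)*2 - 32) = -2157/4096 - 1455/(-16 - 32) = -2157/4096 - 1455/(-48) = -2157/4096 - 1455*(-1/48) = -2157/4096 + 485/16 = 122003/4096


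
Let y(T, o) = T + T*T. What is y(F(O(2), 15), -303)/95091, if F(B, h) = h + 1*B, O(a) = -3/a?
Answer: 9/4372 ≈ 0.0020586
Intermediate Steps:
F(B, h) = B + h (F(B, h) = h + B = B + h)
y(T, o) = T + T²
y(F(O(2), 15), -303)/95091 = ((-3/2 + 15)*(1 + (-3/2 + 15)))/95091 = ((-3*½ + 15)*(1 + (-3*½ + 15)))*(1/95091) = ((-3/2 + 15)*(1 + (-3/2 + 15)))*(1/95091) = (27*(1 + 27/2)/2)*(1/95091) = ((27/2)*(29/2))*(1/95091) = (783/4)*(1/95091) = 9/4372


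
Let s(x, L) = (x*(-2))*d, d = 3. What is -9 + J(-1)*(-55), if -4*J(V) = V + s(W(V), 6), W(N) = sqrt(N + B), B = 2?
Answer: -421/4 ≈ -105.25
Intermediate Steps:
W(N) = sqrt(2 + N) (W(N) = sqrt(N + 2) = sqrt(2 + N))
s(x, L) = -6*x (s(x, L) = (x*(-2))*3 = -2*x*3 = -6*x)
J(V) = -V/4 + 3*sqrt(2 + V)/2 (J(V) = -(V - 6*sqrt(2 + V))/4 = -V/4 + 3*sqrt(2 + V)/2)
-9 + J(-1)*(-55) = -9 + (-1/4*(-1) + 3*sqrt(2 - 1)/2)*(-55) = -9 + (1/4 + 3*sqrt(1)/2)*(-55) = -9 + (1/4 + (3/2)*1)*(-55) = -9 + (1/4 + 3/2)*(-55) = -9 + (7/4)*(-55) = -9 - 385/4 = -421/4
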